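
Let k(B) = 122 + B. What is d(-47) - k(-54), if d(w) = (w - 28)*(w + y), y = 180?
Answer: -10043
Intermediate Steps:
d(w) = (-28 + w)*(180 + w) (d(w) = (w - 28)*(w + 180) = (-28 + w)*(180 + w))
d(-47) - k(-54) = (-5040 + (-47)² + 152*(-47)) - (122 - 54) = (-5040 + 2209 - 7144) - 1*68 = -9975 - 68 = -10043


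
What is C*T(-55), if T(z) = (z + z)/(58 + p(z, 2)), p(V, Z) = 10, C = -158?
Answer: 4345/17 ≈ 255.59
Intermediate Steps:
T(z) = z/34 (T(z) = (z + z)/(58 + 10) = (2*z)/68 = (2*z)*(1/68) = z/34)
C*T(-55) = -79*(-55)/17 = -158*(-55/34) = 4345/17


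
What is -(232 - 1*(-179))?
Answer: -411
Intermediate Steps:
-(232 - 1*(-179)) = -(232 + 179) = -1*411 = -411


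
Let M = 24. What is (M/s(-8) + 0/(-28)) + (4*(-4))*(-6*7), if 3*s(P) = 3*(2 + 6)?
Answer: 675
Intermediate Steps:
s(P) = 8 (s(P) = (3*(2 + 6))/3 = (3*8)/3 = (⅓)*24 = 8)
(M/s(-8) + 0/(-28)) + (4*(-4))*(-6*7) = (24/8 + 0/(-28)) + (4*(-4))*(-6*7) = (24*(⅛) + 0*(-1/28)) - 16*(-42) = (3 + 0) + 672 = 3 + 672 = 675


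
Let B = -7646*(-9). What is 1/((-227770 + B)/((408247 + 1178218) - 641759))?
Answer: -67479/11354 ≈ -5.9432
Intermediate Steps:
B = 68814
1/((-227770 + B)/((408247 + 1178218) - 641759)) = 1/((-227770 + 68814)/((408247 + 1178218) - 641759)) = 1/(-158956/(1586465 - 641759)) = 1/(-158956/944706) = 1/(-158956*1/944706) = 1/(-11354/67479) = -67479/11354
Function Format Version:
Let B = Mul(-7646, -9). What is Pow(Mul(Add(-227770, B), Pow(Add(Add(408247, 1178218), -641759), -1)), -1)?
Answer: Rational(-67479, 11354) ≈ -5.9432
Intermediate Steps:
B = 68814
Pow(Mul(Add(-227770, B), Pow(Add(Add(408247, 1178218), -641759), -1)), -1) = Pow(Mul(Add(-227770, 68814), Pow(Add(Add(408247, 1178218), -641759), -1)), -1) = Pow(Mul(-158956, Pow(Add(1586465, -641759), -1)), -1) = Pow(Mul(-158956, Pow(944706, -1)), -1) = Pow(Mul(-158956, Rational(1, 944706)), -1) = Pow(Rational(-11354, 67479), -1) = Rational(-67479, 11354)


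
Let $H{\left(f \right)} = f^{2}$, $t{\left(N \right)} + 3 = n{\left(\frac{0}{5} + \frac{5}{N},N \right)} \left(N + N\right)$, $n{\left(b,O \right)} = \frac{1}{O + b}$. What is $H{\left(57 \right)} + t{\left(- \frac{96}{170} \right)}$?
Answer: $\frac{124745142}{38429} \approx 3246.1$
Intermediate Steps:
$t{\left(N \right)} = -3 + \frac{2 N}{N + \frac{5}{N}}$ ($t{\left(N \right)} = -3 + \frac{N + N}{N + \left(\frac{0}{5} + \frac{5}{N}\right)} = -3 + \frac{2 N}{N + \left(0 \cdot \frac{1}{5} + \frac{5}{N}\right)} = -3 + \frac{2 N}{N + \left(0 + \frac{5}{N}\right)} = -3 + \frac{2 N}{N + \frac{5}{N}}$)
$H{\left(57 \right)} + t{\left(- \frac{96}{170} \right)} = 57^{2} + \frac{-15 - \left(- \frac{96}{170}\right)^{2}}{5 + \left(- \frac{96}{170}\right)^{2}} = 3249 + \frac{-15 - \left(\left(-96\right) \frac{1}{170}\right)^{2}}{5 + \left(\left(-96\right) \frac{1}{170}\right)^{2}} = 3249 + \frac{-15 - \left(- \frac{48}{85}\right)^{2}}{5 + \left(- \frac{48}{85}\right)^{2}} = 3249 + \frac{-15 - \frac{2304}{7225}}{5 + \frac{2304}{7225}} = 3249 + \frac{-15 - \frac{2304}{7225}}{\frac{38429}{7225}} = 3249 + \frac{7225}{38429} \left(- \frac{110679}{7225}\right) = 3249 - \frac{110679}{38429} = \frac{124745142}{38429}$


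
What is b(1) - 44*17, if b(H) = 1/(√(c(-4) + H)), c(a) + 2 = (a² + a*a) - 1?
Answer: -748 + √30/30 ≈ -747.82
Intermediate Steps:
c(a) = -3 + 2*a² (c(a) = -2 + ((a² + a*a) - 1) = -2 + ((a² + a²) - 1) = -2 + (2*a² - 1) = -2 + (-1 + 2*a²) = -3 + 2*a²)
b(H) = (29 + H)^(-½) (b(H) = 1/(√((-3 + 2*(-4)²) + H)) = 1/(√((-3 + 2*16) + H)) = 1/(√((-3 + 32) + H)) = 1/(√(29 + H)) = (29 + H)^(-½))
b(1) - 44*17 = (29 + 1)^(-½) - 44*17 = 30^(-½) - 748 = √30/30 - 748 = -748 + √30/30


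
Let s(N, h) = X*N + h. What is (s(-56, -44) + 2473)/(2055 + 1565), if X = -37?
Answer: 4501/3620 ≈ 1.2434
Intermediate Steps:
s(N, h) = h - 37*N (s(N, h) = -37*N + h = h - 37*N)
(s(-56, -44) + 2473)/(2055 + 1565) = ((-44 - 37*(-56)) + 2473)/(2055 + 1565) = ((-44 + 2072) + 2473)/3620 = (2028 + 2473)*(1/3620) = 4501*(1/3620) = 4501/3620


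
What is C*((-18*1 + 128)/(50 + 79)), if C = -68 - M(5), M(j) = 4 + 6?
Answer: -2860/43 ≈ -66.512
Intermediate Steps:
M(j) = 10
C = -78 (C = -68 - 1*10 = -68 - 10 = -78)
C*((-18*1 + 128)/(50 + 79)) = -78*(-18*1 + 128)/(50 + 79) = -78*(-18 + 128)/129 = -8580/129 = -78*110/129 = -2860/43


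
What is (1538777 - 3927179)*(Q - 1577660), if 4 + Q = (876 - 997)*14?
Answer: 3772141805916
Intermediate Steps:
Q = -1698 (Q = -4 + (876 - 997)*14 = -4 - 121*14 = -4 - 1694 = -1698)
(1538777 - 3927179)*(Q - 1577660) = (1538777 - 3927179)*(-1698 - 1577660) = -2388402*(-1579358) = 3772141805916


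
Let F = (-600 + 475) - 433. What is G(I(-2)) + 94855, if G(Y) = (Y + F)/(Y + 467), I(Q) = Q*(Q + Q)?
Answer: 1802223/19 ≈ 94854.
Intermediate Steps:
F = -558 (F = -125 - 433 = -558)
I(Q) = 2*Q² (I(Q) = Q*(2*Q) = 2*Q²)
G(Y) = (-558 + Y)/(467 + Y) (G(Y) = (Y - 558)/(Y + 467) = (-558 + Y)/(467 + Y))
G(I(-2)) + 94855 = (-558 + 2*(-2)²)/(467 + 2*(-2)²) + 94855 = (-558 + 2*4)/(467 + 2*4) + 94855 = (-558 + 8)/(467 + 8) + 94855 = -550/475 + 94855 = (1/475)*(-550) + 94855 = -22/19 + 94855 = 1802223/19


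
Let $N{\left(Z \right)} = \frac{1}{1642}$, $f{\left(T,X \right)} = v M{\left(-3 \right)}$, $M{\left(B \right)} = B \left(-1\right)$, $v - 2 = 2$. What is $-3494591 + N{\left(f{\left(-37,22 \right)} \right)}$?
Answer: $- \frac{5738118421}{1642} \approx -3.4946 \cdot 10^{6}$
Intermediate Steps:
$v = 4$ ($v = 2 + 2 = 4$)
$M{\left(B \right)} = - B$
$f{\left(T,X \right)} = 12$ ($f{\left(T,X \right)} = 4 \left(\left(-1\right) \left(-3\right)\right) = 4 \cdot 3 = 12$)
$N{\left(Z \right)} = \frac{1}{1642}$
$-3494591 + N{\left(f{\left(-37,22 \right)} \right)} = -3494591 + \frac{1}{1642} = - \frac{5738118421}{1642}$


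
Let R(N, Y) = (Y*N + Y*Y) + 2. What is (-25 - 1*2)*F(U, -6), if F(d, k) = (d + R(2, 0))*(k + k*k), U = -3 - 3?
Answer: 3240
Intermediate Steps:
U = -6
R(N, Y) = 2 + Y**2 + N*Y (R(N, Y) = (N*Y + Y**2) + 2 = (Y**2 + N*Y) + 2 = 2 + Y**2 + N*Y)
F(d, k) = (2 + d)*(k + k**2) (F(d, k) = (d + (2 + 0**2 + 2*0))*(k + k*k) = (d + (2 + 0 + 0))*(k + k**2) = (d + 2)*(k + k**2) = (2 + d)*(k + k**2))
(-25 - 1*2)*F(U, -6) = (-25 - 1*2)*(-6*(2 - 6 + 2*(-6) - 6*(-6))) = (-25 - 2)*(-6*(2 - 6 - 12 + 36)) = -(-162)*20 = -27*(-120) = 3240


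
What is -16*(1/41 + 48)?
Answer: -31504/41 ≈ -768.39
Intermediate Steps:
-16*(1/41 + 48) = -16*1969/41 = -31504/41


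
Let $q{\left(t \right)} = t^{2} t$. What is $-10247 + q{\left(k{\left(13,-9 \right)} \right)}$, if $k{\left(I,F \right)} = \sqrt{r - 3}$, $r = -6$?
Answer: $-10247 - 27 i \approx -10247.0 - 27.0 i$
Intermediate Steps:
$k{\left(I,F \right)} = 3 i$ ($k{\left(I,F \right)} = \sqrt{-6 - 3} = \sqrt{-9} = 3 i$)
$q{\left(t \right)} = t^{3}$
$-10247 + q{\left(k{\left(13,-9 \right)} \right)} = -10247 + \left(3 i\right)^{3} = -10247 - 27 i$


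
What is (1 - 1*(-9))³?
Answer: 1000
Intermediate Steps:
(1 - 1*(-9))³ = (1 + 9)³ = 10³ = 1000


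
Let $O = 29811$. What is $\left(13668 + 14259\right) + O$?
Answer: $57738$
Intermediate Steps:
$\left(13668 + 14259\right) + O = \left(13668 + 14259\right) + 29811 = 27927 + 29811 = 57738$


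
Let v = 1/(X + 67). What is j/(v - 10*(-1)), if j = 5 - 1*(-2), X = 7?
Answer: 518/741 ≈ 0.69906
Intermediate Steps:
v = 1/74 (v = 1/(7 + 67) = 1/74 ≈ 0.013514)
j = 7 (j = 5 + 2 = 7)
j/(v - 10*(-1)) = 7/(1/74 - 10*(-1)) = 7/(1/74 + 10) = 7/(741/74) = (74/741)*7 = 518/741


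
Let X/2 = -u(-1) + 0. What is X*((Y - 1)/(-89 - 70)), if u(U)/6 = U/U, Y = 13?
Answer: 48/53 ≈ 0.90566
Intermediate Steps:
u(U) = 6 (u(U) = 6*(U/U) = 6*1 = 6)
X = -12 (X = 2*(-1*6 + 0) = 2*(-6 + 0) = 2*(-6) = -12)
X*((Y - 1)/(-89 - 70)) = -12*(13 - 1)/(-89 - 70) = -144/(-159) = -144*(-1)/159 = -12*(-4/53) = 48/53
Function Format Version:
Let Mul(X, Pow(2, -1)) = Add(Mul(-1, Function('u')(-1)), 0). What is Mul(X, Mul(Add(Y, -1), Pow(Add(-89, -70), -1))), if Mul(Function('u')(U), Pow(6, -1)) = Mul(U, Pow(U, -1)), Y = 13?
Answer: Rational(48, 53) ≈ 0.90566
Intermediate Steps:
Function('u')(U) = 6 (Function('u')(U) = Mul(6, Mul(U, Pow(U, -1))) = Mul(6, 1) = 6)
X = -12 (X = Mul(2, Add(Mul(-1, 6), 0)) = Mul(2, Add(-6, 0)) = Mul(2, -6) = -12)
Mul(X, Mul(Add(Y, -1), Pow(Add(-89, -70), -1))) = Mul(-12, Mul(Add(13, -1), Pow(Add(-89, -70), -1))) = Mul(-12, Mul(12, Pow(-159, -1))) = Mul(-12, Mul(12, Rational(-1, 159))) = Mul(-12, Rational(-4, 53)) = Rational(48, 53)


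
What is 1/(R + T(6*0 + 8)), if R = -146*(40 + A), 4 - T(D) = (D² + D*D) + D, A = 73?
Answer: -1/16630 ≈ -6.0132e-5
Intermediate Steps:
T(D) = 4 - D - 2*D² (T(D) = 4 - ((D² + D*D) + D) = 4 - ((D² + D²) + D) = 4 - (2*D² + D) = 4 - (D + 2*D²) = 4 + (-D - 2*D²) = 4 - D - 2*D²)
R = -16498 (R = -146*(40 + 73) = -146*113 = -16498)
1/(R + T(6*0 + 8)) = 1/(-16498 + (4 - (6*0 + 8) - 2*(6*0 + 8)²)) = 1/(-16498 + (4 - (0 + 8) - 2*(0 + 8)²)) = 1/(-16498 + (4 - 1*8 - 2*8²)) = 1/(-16498 + (4 - 8 - 2*64)) = 1/(-16498 + (4 - 8 - 128)) = 1/(-16498 - 132) = 1/(-16630) = -1/16630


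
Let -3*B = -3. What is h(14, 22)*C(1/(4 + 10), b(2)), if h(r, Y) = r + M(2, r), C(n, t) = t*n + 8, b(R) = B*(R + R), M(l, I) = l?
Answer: 928/7 ≈ 132.57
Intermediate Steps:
B = 1 (B = -⅓*(-3) = 1)
b(R) = 2*R (b(R) = 1*(R + R) = 1*(2*R) = 2*R)
C(n, t) = 8 + n*t (C(n, t) = n*t + 8 = 8 + n*t)
h(r, Y) = 2 + r (h(r, Y) = r + 2 = 2 + r)
h(14, 22)*C(1/(4 + 10), b(2)) = (2 + 14)*(8 + (2*2)/(4 + 10)) = 16*(8 + 4/14) = 16*(8 + (1/14)*4) = 16*(8 + 2/7) = 16*(58/7) = 928/7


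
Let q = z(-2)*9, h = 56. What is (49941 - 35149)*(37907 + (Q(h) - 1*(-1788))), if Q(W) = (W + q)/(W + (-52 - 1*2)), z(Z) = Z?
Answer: 587449488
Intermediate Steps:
q = -18 (q = -2*9 = -18)
Q(W) = (-18 + W)/(-54 + W) (Q(W) = (W - 18)/(W + (-52 - 1*2)) = (-18 + W)/(W + (-52 - 2)) = (-18 + W)/(W - 54) = (-18 + W)/(-54 + W))
(49941 - 35149)*(37907 + (Q(h) - 1*(-1788))) = (49941 - 35149)*(37907 + ((-18 + 56)/(-54 + 56) - 1*(-1788))) = 14792*(37907 + (38/2 + 1788)) = 14792*(37907 + ((½)*38 + 1788)) = 14792*(37907 + (19 + 1788)) = 14792*(37907 + 1807) = 14792*39714 = 587449488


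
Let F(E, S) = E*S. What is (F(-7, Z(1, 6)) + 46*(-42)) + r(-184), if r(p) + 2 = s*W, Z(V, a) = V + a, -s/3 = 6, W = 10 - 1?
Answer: -2145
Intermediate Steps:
W = 9
s = -18 (s = -3*6 = -18)
r(p) = -164 (r(p) = -2 - 18*9 = -2 - 162 = -164)
(F(-7, Z(1, 6)) + 46*(-42)) + r(-184) = (-7*(1 + 6) + 46*(-42)) - 164 = (-7*7 - 1932) - 164 = (-49 - 1932) - 164 = -1981 - 164 = -2145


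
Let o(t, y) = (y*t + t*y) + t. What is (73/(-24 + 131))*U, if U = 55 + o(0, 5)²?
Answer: 4015/107 ≈ 37.523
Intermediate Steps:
o(t, y) = t + 2*t*y (o(t, y) = (t*y + t*y) + t = 2*t*y + t = t + 2*t*y)
U = 55 (U = 55 + (0*(1 + 2*5))² = 55 + (0*(1 + 10))² = 55 + (0*11)² = 55 + 0² = 55 + 0 = 55)
(73/(-24 + 131))*U = (73/(-24 + 131))*55 = (73/107)*55 = 4015/107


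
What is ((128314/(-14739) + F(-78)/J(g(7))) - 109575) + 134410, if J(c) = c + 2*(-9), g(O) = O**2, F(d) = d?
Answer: 11342207639/456909 ≈ 24824.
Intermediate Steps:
J(c) = -18 + c (J(c) = c - 18 = -18 + c)
((128314/(-14739) + F(-78)/J(g(7))) - 109575) + 134410 = ((128314/(-14739) - 78/(-18 + 7**2)) - 109575) + 134410 = ((128314*(-1/14739) - 78/(-18 + 49)) - 109575) + 134410 = ((-128314/14739 - 78/31) - 109575) + 134410 = (-5127376/456909 - 109575) + 134410 = -50070931051/456909 + 134410 = 11342207639/456909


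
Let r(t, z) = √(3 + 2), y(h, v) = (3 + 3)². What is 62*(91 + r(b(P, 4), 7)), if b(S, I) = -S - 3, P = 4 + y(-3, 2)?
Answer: 5642 + 62*√5 ≈ 5780.6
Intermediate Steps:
y(h, v) = 36 (y(h, v) = 6² = 36)
P = 40 (P = 4 + 36 = 40)
b(S, I) = -3 - S
r(t, z) = √5
62*(91 + r(b(P, 4), 7)) = 62*(91 + √5) = 5642 + 62*√5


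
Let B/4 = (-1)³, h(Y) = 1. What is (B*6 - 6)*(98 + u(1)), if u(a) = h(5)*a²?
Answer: -2970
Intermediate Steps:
u(a) = a² (u(a) = 1*a² = a²)
B = -4 (B = 4*(-1)³ = 4*(-1) = -4)
(B*6 - 6)*(98 + u(1)) = (-4*6 - 6)*(98 + 1²) = (-24 - 6)*(98 + 1) = -30*99 = -2970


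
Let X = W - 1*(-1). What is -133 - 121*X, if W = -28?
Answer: 3134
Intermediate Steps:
X = -27 (X = -28 - 1*(-1) = -28 + 1 = -27)
-133 - 121*X = -133 - 121*(-27) = -133 + 3267 = 3134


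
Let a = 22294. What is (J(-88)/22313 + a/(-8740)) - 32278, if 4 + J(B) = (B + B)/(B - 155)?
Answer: -764868216326933/23694397830 ≈ -32281.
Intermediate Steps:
J(B) = -4 + 2*B/(-155 + B) (J(B) = -4 + (B + B)/(B - 155) = -4 + (2*B)/(-155 + B) = -4 + 2*B/(-155 + B))
(J(-88)/22313 + a/(-8740)) - 32278 = ((2*(310 - 1*(-88))/(-155 - 88))/22313 + 22294/(-8740)) - 32278 = ((2*(310 + 88)/(-243))*(1/22313) + 22294*(-1/8740)) - 32278 = ((2*(-1/243)*398)*(1/22313) - 11147/4370) - 32278 = (-796/243*1/22313 - 11147/4370) - 32278 = (-796/5422059 - 11147/4370) - 32278 = -60443170193/23694397830 - 32278 = -764868216326933/23694397830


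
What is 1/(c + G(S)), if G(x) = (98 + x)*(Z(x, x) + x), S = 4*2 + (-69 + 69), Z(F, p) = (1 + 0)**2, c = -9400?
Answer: -1/8446 ≈ -0.00011840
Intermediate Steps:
Z(F, p) = 1 (Z(F, p) = 1**2 = 1)
S = 8 (S = 8 + 0 = 8)
G(x) = (1 + x)*(98 + x) (G(x) = (98 + x)*(1 + x) = (1 + x)*(98 + x))
1/(c + G(S)) = 1/(-9400 + (98 + 8**2 + 99*8)) = 1/(-9400 + (98 + 64 + 792)) = 1/(-9400 + 954) = 1/(-8446) = -1/8446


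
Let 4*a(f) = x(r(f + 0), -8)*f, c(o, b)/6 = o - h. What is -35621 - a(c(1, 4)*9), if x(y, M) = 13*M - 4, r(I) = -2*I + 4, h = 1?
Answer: -35621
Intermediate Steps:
r(I) = 4 - 2*I
c(o, b) = -6 + 6*o (c(o, b) = 6*(o - 1*1) = 6*(o - 1) = 6*(-1 + o) = -6 + 6*o)
x(y, M) = -4 + 13*M
a(f) = -27*f (a(f) = ((-4 + 13*(-8))*f)/4 = ((-4 - 104)*f)/4 = (-108*f)/4 = -27*f)
-35621 - a(c(1, 4)*9) = -35621 - (-27)*(-6 + 6*1)*9 = -35621 - (-27)*(-6 + 6)*9 = -35621 - (-27)*0*9 = -35621 - (-27)*0 = -35621 - 1*0 = -35621 + 0 = -35621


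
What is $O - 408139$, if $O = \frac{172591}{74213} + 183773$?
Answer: $- \frac{16650701367}{74213} \approx -2.2436 \cdot 10^{5}$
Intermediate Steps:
$O = \frac{13638518240}{74213}$ ($O = 172591 \cdot \frac{1}{74213} + 183773 = \frac{172591}{74213} + 183773 = \frac{13638518240}{74213} \approx 1.8378 \cdot 10^{5}$)
$O - 408139 = \frac{13638518240}{74213} - 408139 = - \frac{16650701367}{74213}$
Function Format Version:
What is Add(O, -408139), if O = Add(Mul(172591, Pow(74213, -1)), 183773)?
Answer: Rational(-16650701367, 74213) ≈ -2.2436e+5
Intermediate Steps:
O = Rational(13638518240, 74213) (O = Add(Mul(172591, Rational(1, 74213)), 183773) = Add(Rational(172591, 74213), 183773) = Rational(13638518240, 74213) ≈ 1.8378e+5)
Add(O, -408139) = Add(Rational(13638518240, 74213), -408139) = Rational(-16650701367, 74213)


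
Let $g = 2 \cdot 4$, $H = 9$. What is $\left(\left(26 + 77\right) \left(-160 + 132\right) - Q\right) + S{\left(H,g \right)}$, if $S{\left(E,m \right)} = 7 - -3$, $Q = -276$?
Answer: $-2598$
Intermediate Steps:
$g = 8$
$S{\left(E,m \right)} = 10$ ($S{\left(E,m \right)} = 7 + 3 = 10$)
$\left(\left(26 + 77\right) \left(-160 + 132\right) - Q\right) + S{\left(H,g \right)} = \left(\left(26 + 77\right) \left(-160 + 132\right) - -276\right) + 10 = \left(103 \left(-28\right) + 276\right) + 10 = \left(-2884 + 276\right) + 10 = -2608 + 10 = -2598$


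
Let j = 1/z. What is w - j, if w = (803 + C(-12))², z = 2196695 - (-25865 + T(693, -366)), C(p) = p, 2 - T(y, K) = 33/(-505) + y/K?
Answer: 85675549034326409/136931677699 ≈ 6.2568e+5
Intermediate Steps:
T(y, K) = 1043/505 - y/K (T(y, K) = 2 - (33/(-505) + y/K) = 2 - (33*(-1/505) + y/K) = 2 - (-33/505 + y/K) = 2 + (33/505 - y/K) = 1043/505 - y/K)
z = 136931677699/61610 (z = 2196695 - (-25865 + (1043/505 - 1*693/(-366))) = 2196695 - (-25865 + (1043/505 - 1*693*(-1/366))) = 2196695 - (-25865 + (1043/505 + 231/122)) = 2196695 - (-25865 + 243901/61610) = 2196695 - 1*(-1593298749/61610) = 2196695 + 1593298749/61610 = 136931677699/61610 ≈ 2.2226e+6)
j = 61610/136931677699 (j = 1/(136931677699/61610) = 61610/136931677699 ≈ 4.4993e-7)
w = 625681 (w = (803 - 12)² = 791² = 625681)
w - j = 625681 - 1*61610/136931677699 = 625681 - 61610/136931677699 = 85675549034326409/136931677699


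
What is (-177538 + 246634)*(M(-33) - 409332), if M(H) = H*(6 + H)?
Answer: -28221639336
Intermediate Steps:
(-177538 + 246634)*(M(-33) - 409332) = (-177538 + 246634)*(-33*(6 - 33) - 409332) = 69096*(-33*(-27) - 409332) = 69096*(891 - 409332) = 69096*(-408441) = -28221639336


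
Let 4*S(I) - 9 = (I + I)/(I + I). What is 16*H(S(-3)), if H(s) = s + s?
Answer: 80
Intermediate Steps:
S(I) = 5/2 (S(I) = 9/4 + ((I + I)/(I + I))/4 = 9/4 + ((2*I)/((2*I)))/4 = 9/4 + ((2*I)*(1/(2*I)))/4 = 9/4 + (¼)*1 = 9/4 + ¼ = 5/2)
H(s) = 2*s
16*H(S(-3)) = 16*(2*(5/2)) = 16*5 = 80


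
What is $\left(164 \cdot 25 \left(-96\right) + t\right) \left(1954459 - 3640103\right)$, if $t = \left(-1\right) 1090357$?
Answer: $2501423213308$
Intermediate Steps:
$t = -1090357$
$\left(164 \cdot 25 \left(-96\right) + t\right) \left(1954459 - 3640103\right) = \left(164 \cdot 25 \left(-96\right) - 1090357\right) \left(1954459 - 3640103\right) = \left(4100 \left(-96\right) - 1090357\right) \left(-1685644\right) = \left(-393600 - 1090357\right) \left(-1685644\right) = \left(-1483957\right) \left(-1685644\right) = 2501423213308$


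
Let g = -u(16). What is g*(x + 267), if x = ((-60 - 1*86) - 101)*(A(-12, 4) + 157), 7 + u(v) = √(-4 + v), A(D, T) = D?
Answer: -248836 + 71096*√3 ≈ -1.2569e+5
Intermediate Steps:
u(v) = -7 + √(-4 + v)
x = -35815 (x = ((-60 - 1*86) - 101)*(-12 + 157) = ((-60 - 86) - 101)*145 = (-146 - 101)*145 = -247*145 = -35815)
g = 7 - 2*√3 (g = -(-7 + √(-4 + 16)) = -(-7 + √12) = -(-7 + 2*√3) = 7 - 2*√3 ≈ 3.5359)
g*(x + 267) = (7 - 2*√3)*(-35815 + 267) = (7 - 2*√3)*(-35548) = -248836 + 71096*√3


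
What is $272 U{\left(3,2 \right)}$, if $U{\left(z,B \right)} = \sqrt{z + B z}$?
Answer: $816$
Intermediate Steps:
$272 U{\left(3,2 \right)} = 272 \sqrt{3 \left(1 + 2\right)} = 272 \sqrt{3 \cdot 3} = 272 \sqrt{9} = 272 \cdot 3 = 816$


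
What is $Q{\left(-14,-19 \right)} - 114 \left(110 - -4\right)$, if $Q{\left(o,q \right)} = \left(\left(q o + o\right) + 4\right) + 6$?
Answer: $-12734$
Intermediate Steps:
$Q{\left(o,q \right)} = 10 + o + o q$ ($Q{\left(o,q \right)} = \left(\left(o q + o\right) + 4\right) + 6 = \left(\left(o + o q\right) + 4\right) + 6 = \left(4 + o + o q\right) + 6 = 10 + o + o q$)
$Q{\left(-14,-19 \right)} - 114 \left(110 - -4\right) = \left(10 - 14 - -266\right) - 114 \left(110 - -4\right) = \left(10 - 14 + 266\right) - 114 \left(110 + 4\right) = 262 - 12996 = -12734$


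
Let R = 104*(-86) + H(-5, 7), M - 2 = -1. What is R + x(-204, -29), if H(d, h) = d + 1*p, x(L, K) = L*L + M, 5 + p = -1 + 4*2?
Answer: 32670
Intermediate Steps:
M = 1 (M = 2 - 1 = 1)
p = 2 (p = -5 + (-1 + 4*2) = -5 + (-1 + 8) = -5 + 7 = 2)
x(L, K) = 1 + L² (x(L, K) = L*L + 1 = L² + 1 = 1 + L²)
H(d, h) = 2 + d (H(d, h) = d + 1*2 = d + 2 = 2 + d)
R = -8947 (R = 104*(-86) + (2 - 5) = -8944 - 3 = -8947)
R + x(-204, -29) = -8947 + (1 + (-204)²) = -8947 + (1 + 41616) = -8947 + 41617 = 32670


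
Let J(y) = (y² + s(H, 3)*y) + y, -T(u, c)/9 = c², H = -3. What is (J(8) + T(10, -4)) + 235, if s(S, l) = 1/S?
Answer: 481/3 ≈ 160.33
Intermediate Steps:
T(u, c) = -9*c²
J(y) = y² + 2*y/3 (J(y) = (y² + y/(-3)) + y = (y² - y/3) + y = y² + 2*y/3)
(J(8) + T(10, -4)) + 235 = ((⅓)*8*(2 + 3*8) - 9*(-4)²) + 235 = ((⅓)*8*(2 + 24) - 9*16) + 235 = ((⅓)*8*26 - 144) + 235 = (208/3 - 144) + 235 = -224/3 + 235 = 481/3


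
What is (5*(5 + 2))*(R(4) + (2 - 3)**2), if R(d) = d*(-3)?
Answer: -385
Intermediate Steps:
R(d) = -3*d
(5*(5 + 2))*(R(4) + (2 - 3)**2) = (5*(5 + 2))*(-3*4 + (2 - 3)**2) = (5*7)*(-12 + (-1)**2) = 35*(-12 + 1) = 35*(-11) = -385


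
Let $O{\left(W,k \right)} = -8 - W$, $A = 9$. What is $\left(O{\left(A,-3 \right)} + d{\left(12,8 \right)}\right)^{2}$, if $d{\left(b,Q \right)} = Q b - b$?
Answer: $4489$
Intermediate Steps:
$d{\left(b,Q \right)} = - b + Q b$
$\left(O{\left(A,-3 \right)} + d{\left(12,8 \right)}\right)^{2} = \left(\left(-8 - 9\right) + 12 \left(-1 + 8\right)\right)^{2} = \left(\left(-8 - 9\right) + 12 \cdot 7\right)^{2} = \left(-17 + 84\right)^{2} = 67^{2} = 4489$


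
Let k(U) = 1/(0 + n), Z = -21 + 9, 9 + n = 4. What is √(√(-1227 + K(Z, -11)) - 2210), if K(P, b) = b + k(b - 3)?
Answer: √(-55250 + 5*I*√30955)/5 ≈ 0.37424 + 47.012*I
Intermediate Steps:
n = -5 (n = -9 + 4 = -5)
Z = -12
k(U) = -⅕ (k(U) = 1/(0 - 5) = 1/(-5) = -⅕)
K(P, b) = -⅕ + b (K(P, b) = b - ⅕ = -⅕ + b)
√(√(-1227 + K(Z, -11)) - 2210) = √(√(-1227 + (-⅕ - 11)) - 2210) = √(√(-1227 - 56/5) - 2210) = √(√(-6191/5) - 2210) = √(I*√30955/5 - 2210) = √(-2210 + I*√30955/5)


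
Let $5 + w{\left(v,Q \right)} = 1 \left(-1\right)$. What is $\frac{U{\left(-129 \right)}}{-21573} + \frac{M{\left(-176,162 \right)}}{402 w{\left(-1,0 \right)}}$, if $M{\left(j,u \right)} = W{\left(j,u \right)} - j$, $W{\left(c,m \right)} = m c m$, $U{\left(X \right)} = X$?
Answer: $\frac{922601789}{481797} \approx 1914.9$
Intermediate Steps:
$W{\left(c,m \right)} = c m^{2}$ ($W{\left(c,m \right)} = c m m = c m^{2}$)
$w{\left(v,Q \right)} = -6$ ($w{\left(v,Q \right)} = -5 + 1 \left(-1\right) = -5 - 1 = -6$)
$M{\left(j,u \right)} = - j + j u^{2}$ ($M{\left(j,u \right)} = j u^{2} - j = - j + j u^{2}$)
$\frac{U{\left(-129 \right)}}{-21573} + \frac{M{\left(-176,162 \right)}}{402 w{\left(-1,0 \right)}} = - \frac{129}{-21573} + \frac{\left(-176\right) \left(-1 + 162^{2}\right)}{402 \left(-6\right)} = \left(-129\right) \left(- \frac{1}{21573}\right) + \frac{\left(-176\right) \left(-1 + 26244\right)}{-2412} = \frac{43}{7191} + \left(-176\right) 26243 \left(- \frac{1}{2412}\right) = \frac{43}{7191} - - \frac{1154692}{603} = \frac{43}{7191} + \frac{1154692}{603} = \frac{922601789}{481797}$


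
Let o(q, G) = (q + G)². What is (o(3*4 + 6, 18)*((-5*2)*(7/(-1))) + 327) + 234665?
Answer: 325712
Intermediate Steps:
o(q, G) = (G + q)²
(o(3*4 + 6, 18)*((-5*2)*(7/(-1))) + 327) + 234665 = ((18 + (3*4 + 6))²*((-5*2)*(7/(-1))) + 327) + 234665 = ((18 + (12 + 6))²*(-70*(-1)) + 327) + 234665 = ((18 + 18)²*(-10*(-7)) + 327) + 234665 = (36²*70 + 327) + 234665 = (1296*70 + 327) + 234665 = (90720 + 327) + 234665 = 91047 + 234665 = 325712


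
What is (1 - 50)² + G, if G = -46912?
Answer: -44511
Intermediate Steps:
(1 - 50)² + G = (1 - 50)² - 46912 = (-49)² - 46912 = 2401 - 46912 = -44511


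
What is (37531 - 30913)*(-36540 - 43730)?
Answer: -531226860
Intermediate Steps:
(37531 - 30913)*(-36540 - 43730) = 6618*(-80270) = -531226860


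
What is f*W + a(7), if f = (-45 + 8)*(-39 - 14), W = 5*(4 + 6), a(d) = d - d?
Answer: 98050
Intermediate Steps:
a(d) = 0
W = 50 (W = 5*10 = 50)
f = 1961 (f = -37*(-53) = 1961)
f*W + a(7) = 1961*50 + 0 = 98050 + 0 = 98050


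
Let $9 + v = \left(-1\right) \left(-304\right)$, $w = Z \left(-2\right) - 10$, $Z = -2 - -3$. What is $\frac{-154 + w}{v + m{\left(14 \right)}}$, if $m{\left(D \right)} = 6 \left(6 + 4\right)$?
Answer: $- \frac{166}{355} \approx -0.46761$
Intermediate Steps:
$m{\left(D \right)} = 60$ ($m{\left(D \right)} = 6 \cdot 10 = 60$)
$Z = 1$ ($Z = -2 + 3 = 1$)
$w = -12$ ($w = 1 \left(-2\right) - 10 = -2 - 10 = -12$)
$v = 295$ ($v = -9 - -304 = -9 + 304 = 295$)
$\frac{-154 + w}{v + m{\left(14 \right)}} = \frac{-154 - 12}{295 + 60} = - \frac{166}{355}$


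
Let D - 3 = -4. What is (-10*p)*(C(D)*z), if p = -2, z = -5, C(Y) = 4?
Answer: -400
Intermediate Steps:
D = -1 (D = 3 - 4 = -1)
(-10*p)*(C(D)*z) = (-10*(-2))*(4*(-5)) = 20*(-20) = -400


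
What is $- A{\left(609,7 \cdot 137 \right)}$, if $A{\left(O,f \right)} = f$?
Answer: $-959$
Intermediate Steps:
$- A{\left(609,7 \cdot 137 \right)} = - 7 \cdot 137 = \left(-1\right) 959 = -959$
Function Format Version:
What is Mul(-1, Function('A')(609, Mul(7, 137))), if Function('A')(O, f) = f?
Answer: -959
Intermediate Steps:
Mul(-1, Function('A')(609, Mul(7, 137))) = Mul(-1, Mul(7, 137)) = Mul(-1, 959) = -959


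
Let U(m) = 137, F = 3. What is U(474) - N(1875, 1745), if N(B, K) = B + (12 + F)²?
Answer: -1963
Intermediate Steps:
N(B, K) = 225 + B (N(B, K) = B + (12 + 3)² = B + 15² = B + 225 = 225 + B)
U(474) - N(1875, 1745) = 137 - (225 + 1875) = 137 - 1*2100 = 137 - 2100 = -1963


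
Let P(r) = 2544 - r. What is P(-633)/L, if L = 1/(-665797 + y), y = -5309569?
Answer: -18983737782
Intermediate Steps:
L = -1/5975366 (L = 1/(-665797 - 5309569) = 1/(-5975366) = -1/5975366 ≈ -1.6735e-7)
P(-633)/L = (2544 - 1*(-633))/(-1/5975366) = (2544 + 633)*(-5975366) = 3177*(-5975366) = -18983737782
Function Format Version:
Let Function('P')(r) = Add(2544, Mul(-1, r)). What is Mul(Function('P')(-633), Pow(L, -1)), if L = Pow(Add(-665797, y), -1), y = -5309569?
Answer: -18983737782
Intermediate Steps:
L = Rational(-1, 5975366) (L = Pow(Add(-665797, -5309569), -1) = Pow(-5975366, -1) = Rational(-1, 5975366) ≈ -1.6735e-7)
Mul(Function('P')(-633), Pow(L, -1)) = Mul(Add(2544, Mul(-1, -633)), Pow(Rational(-1, 5975366), -1)) = Mul(Add(2544, 633), -5975366) = Mul(3177, -5975366) = -18983737782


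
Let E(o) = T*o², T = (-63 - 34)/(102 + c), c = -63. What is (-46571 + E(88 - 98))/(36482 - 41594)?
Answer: 1825969/199368 ≈ 9.1588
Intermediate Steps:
T = -97/39 (T = (-63 - 34)/(102 - 63) = -97/39 ≈ -2.4872)
E(o) = -97*o²/39
(-46571 + E(88 - 98))/(36482 - 41594) = (-46571 - 97*(88 - 98)²/39)/(36482 - 41594) = (-46571 - 97/39*(-10)²)/(-5112) = (-46571 - 97/39*100)*(-1/5112) = (-46571 - 9700/39)*(-1/5112) = -1825969/39*(-1/5112) = 1825969/199368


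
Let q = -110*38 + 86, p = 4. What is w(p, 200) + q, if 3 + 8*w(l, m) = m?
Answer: -32555/8 ≈ -4069.4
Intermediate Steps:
w(l, m) = -3/8 + m/8
q = -4094 (q = -4180 + 86 = -4094)
w(p, 200) + q = (-3/8 + (⅛)*200) - 4094 = (-3/8 + 25) - 4094 = 197/8 - 4094 = -32555/8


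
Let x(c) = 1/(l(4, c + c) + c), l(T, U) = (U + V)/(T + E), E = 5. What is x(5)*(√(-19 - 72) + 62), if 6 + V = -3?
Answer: 279/23 + 9*I*√91/46 ≈ 12.13 + 1.8664*I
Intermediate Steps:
V = -9 (V = -6 - 3 = -9)
l(T, U) = (-9 + U)/(5 + T) (l(T, U) = (U - 9)/(T + 5) = (-9 + U)/(5 + T))
x(c) = 1/(-1 + 11*c/9) (x(c) = 1/((-9 + (c + c))/(5 + 4) + c) = 1/((-9 + 2*c)/9 + c) = 1/((-1 + 2*c/9) + c) = 1/(-1 + 11*c/9))
x(5)*(√(-19 - 72) + 62) = (9/(-9 + 11*5))*(√(-19 - 72) + 62) = (9/(-9 + 55))*(√(-91) + 62) = (9/46)*(I*√91 + 62) = (9*(1/46))*(62 + I*√91) = 9*(62 + I*√91)/46 = 279/23 + 9*I*√91/46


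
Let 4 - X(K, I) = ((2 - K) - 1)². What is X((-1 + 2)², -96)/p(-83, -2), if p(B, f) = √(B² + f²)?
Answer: 4*√6893/6893 ≈ 0.048179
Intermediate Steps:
X(K, I) = 4 - (1 - K)² (X(K, I) = 4 - ((2 - K) - 1)² = 4 - (1 - K)²)
X((-1 + 2)², -96)/p(-83, -2) = (4 - (-1 + (-1 + 2)²)²)/(√((-83)² + (-2)²)) = (4 - (-1 + 1²)²)/(√(6889 + 4)) = (4 - (-1 + 1)²)/(√6893) = (4 - 1*0²)*(√6893/6893) = (4 - 1*0)*(√6893/6893) = (4 + 0)*(√6893/6893) = 4*(√6893/6893) = 4*√6893/6893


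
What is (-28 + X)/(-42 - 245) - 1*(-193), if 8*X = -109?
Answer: 443461/2296 ≈ 193.15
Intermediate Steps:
X = -109/8 (X = (1/8)*(-109) = -109/8 ≈ -13.625)
(-28 + X)/(-42 - 245) - 1*(-193) = (-28 - 109/8)/(-42 - 245) - 1*(-193) = -333/8/(-287) + 193 = -333/8*(-1/287) + 193 = 333/2296 + 193 = 443461/2296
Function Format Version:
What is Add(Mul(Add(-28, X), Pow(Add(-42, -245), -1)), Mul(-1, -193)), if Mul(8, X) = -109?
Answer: Rational(443461, 2296) ≈ 193.15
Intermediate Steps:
X = Rational(-109, 8) (X = Mul(Rational(1, 8), -109) = Rational(-109, 8) ≈ -13.625)
Add(Mul(Add(-28, X), Pow(Add(-42, -245), -1)), Mul(-1, -193)) = Add(Mul(Add(-28, Rational(-109, 8)), Pow(Add(-42, -245), -1)), Mul(-1, -193)) = Add(Mul(Rational(-333, 8), Pow(-287, -1)), 193) = Add(Mul(Rational(-333, 8), Rational(-1, 287)), 193) = Add(Rational(333, 2296), 193) = Rational(443461, 2296)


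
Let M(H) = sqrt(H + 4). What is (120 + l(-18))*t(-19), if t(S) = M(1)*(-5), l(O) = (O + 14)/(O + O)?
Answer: -5405*sqrt(5)/9 ≈ -1342.9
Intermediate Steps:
M(H) = sqrt(4 + H)
l(O) = (14 + O)/(2*O) (l(O) = (14 + O)/((2*O)) = (14 + O)*(1/(2*O)) = (14 + O)/(2*O))
t(S) = -5*sqrt(5) (t(S) = sqrt(4 + 1)*(-5) = sqrt(5)*(-5) = -5*sqrt(5))
(120 + l(-18))*t(-19) = (120 + (1/2)*(14 - 18)/(-18))*(-5*sqrt(5)) = (120 + (1/2)*(-1/18)*(-4))*(-5*sqrt(5)) = (120 + 1/9)*(-5*sqrt(5)) = 1081*(-5*sqrt(5))/9 = -5405*sqrt(5)/9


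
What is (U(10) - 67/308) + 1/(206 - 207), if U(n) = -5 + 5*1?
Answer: -375/308 ≈ -1.2175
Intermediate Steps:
U(n) = 0 (U(n) = -5 + 5 = 0)
(U(10) - 67/308) + 1/(206 - 207) = (0 - 67/308) + 1/(206 - 207) = (0 - 67*1/308) + 1/(-1) = (0 - 67/308) - 1 = -67/308 - 1 = -375/308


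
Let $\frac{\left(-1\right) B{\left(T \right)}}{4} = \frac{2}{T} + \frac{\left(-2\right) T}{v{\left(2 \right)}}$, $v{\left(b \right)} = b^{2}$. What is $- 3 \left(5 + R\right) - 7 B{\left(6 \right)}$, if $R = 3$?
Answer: $- \frac{296}{3} \approx -98.667$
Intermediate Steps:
$B{\left(T \right)} = - \frac{8}{T} + 2 T$ ($B{\left(T \right)} = - 4 \left(\frac{2}{T} + \frac{\left(-2\right) T}{2^{2}}\right) = - 4 \left(\frac{2}{T} + \frac{\left(-2\right) T}{4}\right) = - 4 \left(\frac{2}{T} + - 2 T \frac{1}{4}\right) = - 4 \left(\frac{2}{T} - \frac{T}{2}\right) = - \frac{8}{T} + 2 T$)
$- 3 \left(5 + R\right) - 7 B{\left(6 \right)} = - 3 \left(5 + 3\right) - 7 \left(- \frac{8}{6} + 2 \cdot 6\right) = \left(-3\right) 8 - 7 \left(\left(-8\right) \frac{1}{6} + 12\right) = -24 - 7 \left(- \frac{4}{3} + 12\right) = -24 - \frac{224}{3} = - \frac{296}{3}$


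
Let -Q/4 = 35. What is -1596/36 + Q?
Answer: -553/3 ≈ -184.33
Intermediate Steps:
Q = -140 (Q = -4*35 = -140)
-1596/36 + Q = -1596/36 - 140 = -42*19/18 - 140 = -133/3 - 140 = -553/3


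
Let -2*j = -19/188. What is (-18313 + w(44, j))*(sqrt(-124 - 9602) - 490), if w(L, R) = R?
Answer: 1686988905/188 - 6885669*I*sqrt(9726)/376 ≈ 8.9733e+6 - 1.806e+6*I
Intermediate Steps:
j = 19/376 (j = -(-19)/(2*188) = -1/2*(-19/188) = 19/376 ≈ 0.050532)
(-18313 + w(44, j))*(sqrt(-124 - 9602) - 490) = (-18313 + 19/376)*(sqrt(-124 - 9602) - 490) = -6885669*(sqrt(-9726) - 490)/376 = -6885669*(I*sqrt(9726) - 490)/376 = -6885669*(-490 + I*sqrt(9726))/376 = 1686988905/188 - 6885669*I*sqrt(9726)/376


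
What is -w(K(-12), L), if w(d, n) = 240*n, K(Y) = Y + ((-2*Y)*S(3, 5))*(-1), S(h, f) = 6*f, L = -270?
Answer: 64800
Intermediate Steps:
K(Y) = 61*Y (K(Y) = Y + ((-2*Y)*(6*5))*(-1) = Y + (-2*Y*30)*(-1) = Y - 60*Y*(-1) = Y + 60*Y = 61*Y)
-w(K(-12), L) = -240*(-270) = -1*(-64800) = 64800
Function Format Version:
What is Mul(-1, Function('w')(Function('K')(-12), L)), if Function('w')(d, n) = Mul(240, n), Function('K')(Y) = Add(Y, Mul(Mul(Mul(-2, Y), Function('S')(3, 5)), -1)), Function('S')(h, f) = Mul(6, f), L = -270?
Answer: 64800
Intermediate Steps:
Function('K')(Y) = Mul(61, Y) (Function('K')(Y) = Add(Y, Mul(Mul(Mul(-2, Y), Mul(6, 5)), -1)) = Add(Y, Mul(Mul(Mul(-2, Y), 30), -1)) = Add(Y, Mul(Mul(-60, Y), -1)) = Add(Y, Mul(60, Y)) = Mul(61, Y))
Mul(-1, Function('w')(Function('K')(-12), L)) = Mul(-1, Mul(240, -270)) = Mul(-1, -64800) = 64800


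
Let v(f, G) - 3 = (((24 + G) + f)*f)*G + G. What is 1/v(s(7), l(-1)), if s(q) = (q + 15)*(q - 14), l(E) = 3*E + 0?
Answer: -1/61446 ≈ -1.6274e-5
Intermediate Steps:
l(E) = 3*E
s(q) = (-14 + q)*(15 + q) (s(q) = (15 + q)*(-14 + q) = (-14 + q)*(15 + q))
v(f, G) = 3 + G + G*f*(24 + G + f) (v(f, G) = 3 + ((((24 + G) + f)*f)*G + G) = 3 + (((24 + G + f)*f)*G + G) = 3 + ((f*(24 + G + f))*G + G) = 3 + (G*f*(24 + G + f) + G) = 3 + (G + G*f*(24 + G + f)) = 3 + G + G*f*(24 + G + f))
1/v(s(7), l(-1)) = 1/(3 + 3*(-1) + (3*(-1))*(-210 + 7 + 7²)² + (-210 + 7 + 7²)*(3*(-1))² + 24*(3*(-1))*(-210 + 7 + 7²)) = 1/(3 - 3 - 3*(-210 + 7 + 49)² + (-210 + 7 + 49)*(-3)² + 24*(-3)*(-210 + 7 + 49)) = 1/(3 - 3 - 3*(-154)² - 154*9 + 24*(-3)*(-154)) = 1/(3 - 3 - 3*23716 - 1386 + 11088) = 1/(3 - 3 - 71148 - 1386 + 11088) = 1/(-61446) = -1/61446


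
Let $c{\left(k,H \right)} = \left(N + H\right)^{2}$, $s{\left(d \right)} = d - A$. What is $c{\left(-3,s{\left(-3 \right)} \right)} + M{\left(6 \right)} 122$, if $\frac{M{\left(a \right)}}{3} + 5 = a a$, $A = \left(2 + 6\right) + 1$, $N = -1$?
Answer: $11515$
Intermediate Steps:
$A = 9$ ($A = 8 + 1 = 9$)
$s{\left(d \right)} = -9 + d$ ($s{\left(d \right)} = d - 9 = -9 + d$)
$M{\left(a \right)} = -15 + 3 a^{2}$ ($M{\left(a \right)} = -15 + 3 a a = -15 + 3 a^{2}$)
$c{\left(k,H \right)} = \left(-1 + H\right)^{2}$
$c{\left(-3,s{\left(-3 \right)} \right)} + M{\left(6 \right)} 122 = \left(-1 - 12\right)^{2} + \left(-15 + 3 \cdot 6^{2}\right) 122 = \left(-1 - 12\right)^{2} + \left(-15 + 3 \cdot 36\right) 122 = \left(-13\right)^{2} + \left(-15 + 108\right) 122 = 169 + 93 \cdot 122 = 169 + 11346 = 11515$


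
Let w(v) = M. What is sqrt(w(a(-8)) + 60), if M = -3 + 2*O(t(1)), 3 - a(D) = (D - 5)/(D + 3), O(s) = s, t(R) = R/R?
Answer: sqrt(59) ≈ 7.6811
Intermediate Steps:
t(R) = 1
a(D) = 3 - (-5 + D)/(3 + D) (a(D) = 3 - (D - 5)/(D + 3) = 3 - (-5 + D)/(3 + D))
M = -1 (M = -3 + 2*1 = -3 + 2 = -1)
w(v) = -1
sqrt(w(a(-8)) + 60) = sqrt(-1 + 60) = sqrt(59)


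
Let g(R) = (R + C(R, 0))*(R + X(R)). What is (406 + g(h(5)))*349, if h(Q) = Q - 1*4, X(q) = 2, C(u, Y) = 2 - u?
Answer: 143788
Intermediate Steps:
h(Q) = -4 + Q (h(Q) = Q - 4 = -4 + Q)
g(R) = 4 + 2*R (g(R) = (R + (2 - R))*(R + 2) = 2*(2 + R) = 4 + 2*R)
(406 + g(h(5)))*349 = (406 + (4 + 2*(-4 + 5)))*349 = (406 + (4 + 2*1))*349 = (406 + (4 + 2))*349 = (406 + 6)*349 = 412*349 = 143788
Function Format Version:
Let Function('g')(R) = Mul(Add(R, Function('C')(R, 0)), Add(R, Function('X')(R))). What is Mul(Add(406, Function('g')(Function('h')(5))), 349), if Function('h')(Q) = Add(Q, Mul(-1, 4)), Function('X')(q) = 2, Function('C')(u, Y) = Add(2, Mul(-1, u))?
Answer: 143788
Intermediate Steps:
Function('h')(Q) = Add(-4, Q) (Function('h')(Q) = Add(Q, -4) = Add(-4, Q))
Function('g')(R) = Add(4, Mul(2, R)) (Function('g')(R) = Mul(Add(R, Add(2, Mul(-1, R))), Add(R, 2)) = Mul(2, Add(2, R)) = Add(4, Mul(2, R)))
Mul(Add(406, Function('g')(Function('h')(5))), 349) = Mul(Add(406, Add(4, Mul(2, Add(-4, 5)))), 349) = Mul(Add(406, Add(4, Mul(2, 1))), 349) = Mul(Add(406, Add(4, 2)), 349) = Mul(Add(406, 6), 349) = Mul(412, 349) = 143788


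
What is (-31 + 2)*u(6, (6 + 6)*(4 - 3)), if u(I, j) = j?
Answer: -348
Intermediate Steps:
(-31 + 2)*u(6, (6 + 6)*(4 - 3)) = (-31 + 2)*((6 + 6)*(4 - 3)) = -348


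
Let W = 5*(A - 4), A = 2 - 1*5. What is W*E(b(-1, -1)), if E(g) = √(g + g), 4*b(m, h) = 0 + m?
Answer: -35*I*√2/2 ≈ -24.749*I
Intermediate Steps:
b(m, h) = m/4 (b(m, h) = (0 + m)/4 = m/4)
A = -3 (A = 2 - 5 = -3)
E(g) = √2*√g (E(g) = √(2*g) = √2*√g)
W = -35 (W = 5*(-3 - 4) = 5*(-7) = -35)
W*E(b(-1, -1)) = -35*√2*√((¼)*(-1)) = -35*√2*√(-¼) = -35*√2*I/2 = -35*I*√2/2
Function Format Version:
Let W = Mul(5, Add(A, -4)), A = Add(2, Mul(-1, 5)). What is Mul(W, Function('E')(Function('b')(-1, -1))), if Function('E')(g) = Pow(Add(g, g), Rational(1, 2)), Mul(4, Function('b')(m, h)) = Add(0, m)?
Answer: Mul(Rational(-35, 2), I, Pow(2, Rational(1, 2))) ≈ Mul(-24.749, I)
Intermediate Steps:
Function('b')(m, h) = Mul(Rational(1, 4), m) (Function('b')(m, h) = Mul(Rational(1, 4), Add(0, m)) = Mul(Rational(1, 4), m))
A = -3 (A = Add(2, -5) = -3)
Function('E')(g) = Mul(Pow(2, Rational(1, 2)), Pow(g, Rational(1, 2))) (Function('E')(g) = Pow(Mul(2, g), Rational(1, 2)) = Mul(Pow(2, Rational(1, 2)), Pow(g, Rational(1, 2))))
W = -35 (W = Mul(5, Add(-3, -4)) = Mul(5, -7) = -35)
Mul(W, Function('E')(Function('b')(-1, -1))) = Mul(-35, Mul(Pow(2, Rational(1, 2)), Pow(Mul(Rational(1, 4), -1), Rational(1, 2)))) = Mul(-35, Mul(Pow(2, Rational(1, 2)), Pow(Rational(-1, 4), Rational(1, 2)))) = Mul(-35, Mul(Pow(2, Rational(1, 2)), Mul(Rational(1, 2), I))) = Mul(-35, Mul(Rational(1, 2), I, Pow(2, Rational(1, 2)))) = Mul(Rational(-35, 2), I, Pow(2, Rational(1, 2)))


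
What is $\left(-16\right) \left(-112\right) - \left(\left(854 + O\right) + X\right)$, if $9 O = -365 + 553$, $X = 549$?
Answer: $\frac{3313}{9} \approx 368.11$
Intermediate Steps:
$O = \frac{188}{9}$ ($O = \frac{-365 + 553}{9} = \frac{1}{9} \cdot 188 = \frac{188}{9} \approx 20.889$)
$\left(-16\right) \left(-112\right) - \left(\left(854 + O\right) + X\right) = \left(-16\right) \left(-112\right) - \left(\left(854 + \frac{188}{9}\right) + 549\right) = 1792 - \left(\frac{7874}{9} + 549\right) = 1792 - \frac{12815}{9} = \frac{3313}{9}$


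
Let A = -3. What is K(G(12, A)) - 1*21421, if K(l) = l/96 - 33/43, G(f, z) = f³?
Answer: -920362/43 ≈ -21404.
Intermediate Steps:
K(l) = -33/43 + l/96 (K(l) = l*(1/96) - 33*1/43 = l/96 - 33/43 = -33/43 + l/96)
K(G(12, A)) - 1*21421 = (-33/43 + (1/96)*12³) - 1*21421 = (-33/43 + (1/96)*1728) - 21421 = (-33/43 + 18) - 21421 = 741/43 - 21421 = -920362/43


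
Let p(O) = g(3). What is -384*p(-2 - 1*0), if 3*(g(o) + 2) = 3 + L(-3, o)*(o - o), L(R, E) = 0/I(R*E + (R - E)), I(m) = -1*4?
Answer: 384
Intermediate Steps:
I(m) = -4
L(R, E) = 0 (L(R, E) = 0/(-4) = 0*(-¼) = 0)
g(o) = -1 (g(o) = -2 + (3 + 0*(o - o))/3 = -2 + (3 + 0*0)/3 = -2 + (3 + 0)/3 = -2 + (⅓)*3 = -2 + 1 = -1)
p(O) = -1
-384*p(-2 - 1*0) = -384*(-1) = 384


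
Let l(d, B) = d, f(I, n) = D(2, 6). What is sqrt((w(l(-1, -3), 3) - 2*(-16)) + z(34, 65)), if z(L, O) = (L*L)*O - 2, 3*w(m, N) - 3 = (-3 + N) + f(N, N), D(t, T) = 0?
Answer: sqrt(75171) ≈ 274.17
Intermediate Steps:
f(I, n) = 0
w(m, N) = N/3 (w(m, N) = 1 + ((-3 + N) + 0)/3 = 1 + (-3 + N)/3 = 1 + (-1 + N/3) = N/3)
z(L, O) = -2 + O*L**2 (z(L, O) = L**2*O - 2 = O*L**2 - 2 = -2 + O*L**2)
sqrt((w(l(-1, -3), 3) - 2*(-16)) + z(34, 65)) = sqrt(((1/3)*3 - 2*(-16)) + (-2 + 65*34**2)) = sqrt((1 + 32) + (-2 + 65*1156)) = sqrt(33 + (-2 + 75140)) = sqrt(33 + 75138) = sqrt(75171)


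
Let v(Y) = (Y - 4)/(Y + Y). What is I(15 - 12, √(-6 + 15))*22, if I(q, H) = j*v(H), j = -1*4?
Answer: 44/3 ≈ 14.667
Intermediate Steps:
v(Y) = (-4 + Y)/(2*Y) (v(Y) = (-4 + Y)/((2*Y)) = (-4 + Y)*(1/(2*Y)) = (-4 + Y)/(2*Y))
j = -4
I(q, H) = -2*(-4 + H)/H
I(15 - 12, √(-6 + 15))*22 = (-2 + 8/(√(-6 + 15)))*22 = (-2 + 8/(√9))*22 = (-2 + 8/3)*22 = (⅔)*22 = 44/3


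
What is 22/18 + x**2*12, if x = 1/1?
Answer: 119/9 ≈ 13.222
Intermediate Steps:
x = 1
22/18 + x**2*12 = 22/18 + 1**2*12 = 22*(1/18) + 1*12 = 11/9 + 12 = 119/9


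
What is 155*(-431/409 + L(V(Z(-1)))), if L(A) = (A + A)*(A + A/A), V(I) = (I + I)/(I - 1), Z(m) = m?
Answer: 186775/409 ≈ 456.66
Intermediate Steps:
V(I) = 2*I/(-1 + I) (V(I) = (2*I)/(-1 + I) = 2*I/(-1 + I))
L(A) = 2*A*(1 + A) (L(A) = (2*A)*(A + 1) = (2*A)*(1 + A) = 2*A*(1 + A))
155*(-431/409 + L(V(Z(-1)))) = 155*(-431/409 + 2*(2*(-1)/(-1 - 1))*(1 + 2*(-1)/(-1 - 1))) = 155*(-431*1/409 + 2*(2*(-1)/(-2))*(1 + 2*(-1)/(-2))) = 155*(-431/409 + 2*(2*(-1)*(-½))*(1 + 2*(-1)*(-½))) = 155*(-431/409 + 2*1*(1 + 1)) = 155*(-431/409 + 2*1*2) = 155*(-431/409 + 4) = 155*(1205/409) = 186775/409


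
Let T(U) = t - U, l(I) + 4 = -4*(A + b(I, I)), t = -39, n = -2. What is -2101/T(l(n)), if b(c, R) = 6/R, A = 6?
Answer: 2101/23 ≈ 91.348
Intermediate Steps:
l(I) = -28 - 24/I (l(I) = -4 - 4*(6 + 6/I) = -4 + (-24 - 24/I) = -28 - 24/I)
T(U) = -39 - U
-2101/T(l(n)) = -2101/(-39 - (-28 - 24/(-2))) = -2101/(-39 - (-28 - 24*(-1/2))) = -2101/(-39 - (-28 + 12)) = -2101/(-39 - 1*(-16)) = -2101/(-39 + 16) = -2101/(-23) = -2101*(-1/23) = 2101/23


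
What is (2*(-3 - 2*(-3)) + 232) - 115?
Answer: 123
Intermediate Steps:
(2*(-3 - 2*(-3)) + 232) - 115 = (2*(-3 + 6) + 232) - 115 = (2*3 + 232) - 115 = (6 + 232) - 115 = 238 - 115 = 123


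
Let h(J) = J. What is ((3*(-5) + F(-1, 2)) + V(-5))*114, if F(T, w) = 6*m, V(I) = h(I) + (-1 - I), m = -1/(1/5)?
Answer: -5244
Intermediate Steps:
m = -5 (m = -1/⅕ = -1*5 = -5)
V(I) = -1 (V(I) = I + (-1 - I) = -1)
F(T, w) = -30 (F(T, w) = 6*(-5) = -30)
((3*(-5) + F(-1, 2)) + V(-5))*114 = ((3*(-5) - 30) - 1)*114 = ((-15 - 30) - 1)*114 = (-45 - 1)*114 = -46*114 = -5244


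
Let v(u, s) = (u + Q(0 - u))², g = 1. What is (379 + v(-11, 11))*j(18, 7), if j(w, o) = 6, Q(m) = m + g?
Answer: 2280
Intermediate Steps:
Q(m) = 1 + m (Q(m) = m + 1 = 1 + m)
v(u, s) = 1 (v(u, s) = (u + (1 + (0 - u)))² = (u + (1 - u))² = 1² = 1)
(379 + v(-11, 11))*j(18, 7) = (379 + 1)*6 = 380*6 = 2280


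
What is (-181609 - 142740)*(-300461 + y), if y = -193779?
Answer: 160306249760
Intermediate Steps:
(-181609 - 142740)*(-300461 + y) = (-181609 - 142740)*(-300461 - 193779) = -324349*(-494240) = 160306249760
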